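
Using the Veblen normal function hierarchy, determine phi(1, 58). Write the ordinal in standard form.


phi(1, 58):
phi(1, beta) = epsilon_beta (the beta-th epsilon number).
phi(1, 58) = epsilon_58

epsilon_58


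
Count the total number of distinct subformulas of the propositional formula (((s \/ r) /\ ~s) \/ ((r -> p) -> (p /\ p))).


Formula: (((s \/ r) /\ ~s) \/ ((r -> p) -> (p /\ p)))
Subformulas found:
  1. s
  2. r
  3. p
  4. ~s
  5. (s \/ r)
  6. (p /\ p)
  7. (r -> p)
  8. ((s \/ r) /\ ~s)
  9. ((r -> p) -> (p /\ p))
  10. (((s \/ r) /\ ~s) \/ ((r -> p) -> (p /\ p)))
Total distinct subformulas = 10

10


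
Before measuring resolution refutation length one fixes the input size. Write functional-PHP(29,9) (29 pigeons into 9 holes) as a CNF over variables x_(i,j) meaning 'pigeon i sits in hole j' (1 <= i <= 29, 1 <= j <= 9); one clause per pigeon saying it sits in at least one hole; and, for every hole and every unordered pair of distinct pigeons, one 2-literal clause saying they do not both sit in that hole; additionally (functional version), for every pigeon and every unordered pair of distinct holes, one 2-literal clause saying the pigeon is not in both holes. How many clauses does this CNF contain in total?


functional-PHP(29,9): 29 pigeons, 9 holes, 29*9 = 261 variables.
- pigeon clauses: one per pigeon -> 29 clauses
- hole clauses: 9 holes * C(29,2) = 9 * 406 -> 3654 clauses
- functional clauses: 29 pigeons * C(9,2) = 29 * 36 -> 1044 clauses
Total clauses = 29 + 3654 + 1044 = 4727

4727


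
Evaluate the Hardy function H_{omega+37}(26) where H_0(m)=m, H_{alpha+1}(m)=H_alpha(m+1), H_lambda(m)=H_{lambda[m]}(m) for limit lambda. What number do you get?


H_{omega+37}(26):
Unwind the 37 successor steps: H_{omega+37}(26) = H_omega(26+37) = H_omega(63).
H_omega(m) = H_m(m) = m + m = 2m.
Result = 2 * 63 = 126

126


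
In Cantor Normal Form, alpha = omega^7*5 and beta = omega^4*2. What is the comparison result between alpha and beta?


Compare term by term from highest exponent:
alpha = omega^7*5
beta = omega^4*2
Term 1: alpha has omega^7*5, beta has omega^4*2
Result: alpha > beta

alpha > beta


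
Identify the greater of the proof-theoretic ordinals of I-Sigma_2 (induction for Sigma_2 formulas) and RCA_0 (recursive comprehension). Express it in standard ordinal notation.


Proof-theoretic ordinal of I-Sigma_2 (induction for Sigma_2 formulas): omega^(omega^omega)
Proof-theoretic ordinal of RCA_0 (recursive comprehension): omega^omega
Comparing: omega^omega < omega^(omega^omega).
The larger ordinal is omega^(omega^omega) (from I-Sigma_2 (induction for Sigma_2 formulas)).

omega^(omega^omega)


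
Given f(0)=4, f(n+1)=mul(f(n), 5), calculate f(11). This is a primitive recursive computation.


f(0) = 4
f(1) = mul(f(0), 5) = mul(4, 5) = 20
f(2) = mul(f(1), 5) = mul(20, 5) = 100
f(3) = mul(f(2), 5) = mul(100, 5) = 500
f(4) = mul(f(3), 5) = mul(500, 5) = 2500
f(5) = mul(f(4), 5) = mul(2500, 5) = 12500
f(6) = mul(f(5), 5) = mul(12500, 5) = 62500
f(7) = mul(f(6), 5) = mul(62500, 5) = 312500
f(8) = mul(f(7), 5) = mul(312500, 5) = 1562500
f(9) = mul(f(8), 5) = mul(1562500, 5) = 7812500
f(10) = mul(f(9), 5) = mul(7812500, 5) = 39062500
f(11) = mul(f(10), 5) = mul(39062500, 5) = 195312500


195312500


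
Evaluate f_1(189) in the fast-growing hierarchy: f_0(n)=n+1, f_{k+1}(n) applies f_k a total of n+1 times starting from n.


f_1(189) = f_0^190(189)
f_0 adds 1 each time, applied 190 times.
f_1(189) = 189 + 190 = 379

379


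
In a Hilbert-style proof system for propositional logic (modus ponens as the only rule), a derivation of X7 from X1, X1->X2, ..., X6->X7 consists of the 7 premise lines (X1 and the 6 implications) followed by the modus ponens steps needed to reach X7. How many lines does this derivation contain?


We have 7 premise lines: X1 and 6 implications.
Each implication is detached once by MP, giving 6 MP lines.
7 premise lines + 6 MP lines = 13 total lines.

13


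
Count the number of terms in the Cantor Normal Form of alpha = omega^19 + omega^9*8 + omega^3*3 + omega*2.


CNF: omega^19 + omega^9*8 + omega^3*3 + omega*2
Count the summands separated by '+':
  term 1: omega^19
  term 2: omega^9*8
  term 3: omega^3*3
  term 4: omega*2
Total terms = 4

4


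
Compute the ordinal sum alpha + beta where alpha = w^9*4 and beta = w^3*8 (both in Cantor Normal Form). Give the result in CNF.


Ordinal addition w^9*4 + w^3*8:
Leading exponent of alpha (9) > leading exponent of beta (3).
Since alpha's term has higher exponent than beta's leading term,
the sum is simply alpha followed by beta.
Result = w^9*4 + w^3*8

w^9*4 + w^3*8


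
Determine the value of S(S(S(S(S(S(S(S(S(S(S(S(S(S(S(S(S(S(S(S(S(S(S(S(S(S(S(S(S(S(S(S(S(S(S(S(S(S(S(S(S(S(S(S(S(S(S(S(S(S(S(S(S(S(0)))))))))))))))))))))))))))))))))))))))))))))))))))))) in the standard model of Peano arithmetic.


Counting successors applied to 0:
54 applications of S to 0 = 54

54


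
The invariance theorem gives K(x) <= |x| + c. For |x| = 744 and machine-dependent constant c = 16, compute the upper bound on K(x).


K(x) <= |x| + c = 744 + 16 = 760

760


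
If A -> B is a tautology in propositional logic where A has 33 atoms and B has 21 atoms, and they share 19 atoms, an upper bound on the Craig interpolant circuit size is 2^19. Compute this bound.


Shared atoms = 19
Craig interpolant size bound = 2^19
= 524288

524288


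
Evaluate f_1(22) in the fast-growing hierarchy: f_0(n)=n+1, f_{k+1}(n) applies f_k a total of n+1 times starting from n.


f_1(22) = f_0^23(22)
f_0 adds 1 each time, applied 23 times.
f_1(22) = 22 + 23 = 45

45


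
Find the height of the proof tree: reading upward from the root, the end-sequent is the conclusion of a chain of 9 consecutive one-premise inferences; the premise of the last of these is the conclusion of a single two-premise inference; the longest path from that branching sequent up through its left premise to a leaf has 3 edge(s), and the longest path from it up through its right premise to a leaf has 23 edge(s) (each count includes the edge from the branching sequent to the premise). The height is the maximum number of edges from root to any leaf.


Longest path through the left premise: 3 edges (measured from the branching sequent)
Longest path through the right premise: 23 edges
Height of the subtree rooted at the branching sequent: max(3, 23) = 23
The branching sequent sits 9 edges above the root (the chain of one-premise inferences), so height = 23 + 9 = 32

32


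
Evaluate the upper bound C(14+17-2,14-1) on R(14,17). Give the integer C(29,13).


R(14,17) <= C(14+17-2, 14-1) = C(29, 13)
C(29, 13) = 29! / (13! * 16!)
= 67863915

67863915


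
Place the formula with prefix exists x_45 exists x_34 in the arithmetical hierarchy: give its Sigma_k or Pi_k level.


Leading quantifier is exists, so the class is Sigma.
Number of quantifier blocks = alternations + 1 = 0 + 1 = 1.
Classification: Sigma_1

Sigma_1


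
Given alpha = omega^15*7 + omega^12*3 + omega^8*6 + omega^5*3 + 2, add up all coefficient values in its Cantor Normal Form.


CNF: omega^15*7 + omega^12*3 + omega^8*6 + omega^5*3 + 2
Coefficients: 7 + 3 + 6 + 3 + 2 = 21

21


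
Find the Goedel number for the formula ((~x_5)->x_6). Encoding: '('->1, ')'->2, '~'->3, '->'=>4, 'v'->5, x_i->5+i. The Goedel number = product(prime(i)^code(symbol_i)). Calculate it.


Formula: ((~x_5)->x_6)
Symbol codes: [1, 1, 3, 10, 2, 4, 11, 2]
Primes: [2, 3, 5, 7, 11, 13, 17, 19]
p_1^1 = 2^1 = 2
p_2^1 = 3^1 = 3
p_3^3 = 5^3 = 125
p_4^10 = 7^10 = 282475249
p_5^2 = 11^2 = 121
p_6^4 = 13^4 = 28561
p_7^11 = 17^11 = 34271896307633
p_8^2 = 19^2 = 361
Product = 9058280816303120358271223130972750

9058280816303120358271223130972750


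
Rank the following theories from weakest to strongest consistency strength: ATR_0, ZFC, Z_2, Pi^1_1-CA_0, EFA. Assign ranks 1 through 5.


Ordering by consistency strength:
1. EFA
2. ATR_0
3. Pi^1_1-CA_0
4. Z_2
5. ZFC


ATR_0=2, ZFC=5, Z_2=4, Pi^1_1-CA_0=3, EFA=1


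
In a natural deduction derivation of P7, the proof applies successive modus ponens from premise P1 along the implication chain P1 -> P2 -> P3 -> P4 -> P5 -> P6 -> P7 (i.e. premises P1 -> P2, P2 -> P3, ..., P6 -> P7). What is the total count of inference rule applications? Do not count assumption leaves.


We have a chain: P1 -> P2 -> P3 -> P4 -> P5 -> P6 -> P7.
Each modus ponens application produces the next variable.
The chain has 7 propositions, so 7-1 = 6 modus ponens steps.
Total inference nodes = 6

6


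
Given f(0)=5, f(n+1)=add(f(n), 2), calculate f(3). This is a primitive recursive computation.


f(0) = 5
f(1) = add(f(0), 2) = add(5, 2) = 7
f(2) = add(f(1), 2) = add(7, 2) = 9
f(3) = add(f(2), 2) = add(9, 2) = 11


11


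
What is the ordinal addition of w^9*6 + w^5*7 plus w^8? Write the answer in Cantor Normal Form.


Ordinal addition (w^9*6 + w^5*7) + w^8:
alpha's leading term has exponent 9 > beta's exponent 8, so it survives.
alpha's tail term has exponent 5 < beta's exponent 8, so it is absorbed by beta.
In ordinal addition, any term followed by a strictly larger-exponent term is absorbed.
Result = w^9*6 + w^8

w^9*6 + w^8


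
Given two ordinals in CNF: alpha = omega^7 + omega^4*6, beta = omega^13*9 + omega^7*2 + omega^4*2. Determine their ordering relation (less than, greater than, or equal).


Compare term by term from highest exponent:
alpha = omega^7 + omega^4*6
beta = omega^13*9 + omega^7*2 + omega^4*2
Term 1: alpha has omega^7*1, beta has omega^13*9
Term 2: alpha has omega^4*6, beta has omega^7*2
Term 3: alpha has omega^0*0, beta has omega^4*2
Result: alpha < beta

alpha < beta


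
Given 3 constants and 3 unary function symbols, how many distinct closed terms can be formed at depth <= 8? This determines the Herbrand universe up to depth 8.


Herbrand terms by depth:
Depth 0: 3 constants
Depth 1: 9 new terms (running total: 12)
Depth 2: 27 new terms (running total: 39)
Depth 3: 81 new terms (running total: 120)
Depth 4: 243 new terms (running total: 363)
Depth 5: 729 new terms (running total: 1092)
Depth 6: 2187 new terms (running total: 3279)
Depth 7: 6561 new terms (running total: 9840)
Depth 8: 19683 new terms (running total: 29523)
Total distinct ground terms = 29523

29523


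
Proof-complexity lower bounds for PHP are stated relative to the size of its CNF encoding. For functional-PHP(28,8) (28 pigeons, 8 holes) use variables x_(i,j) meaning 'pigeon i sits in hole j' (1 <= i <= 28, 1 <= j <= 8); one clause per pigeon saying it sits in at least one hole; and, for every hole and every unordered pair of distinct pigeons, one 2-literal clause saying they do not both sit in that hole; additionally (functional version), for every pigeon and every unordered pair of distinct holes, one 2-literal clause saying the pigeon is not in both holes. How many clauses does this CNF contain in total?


functional-PHP(28,8): 28 pigeons, 8 holes, 28*8 = 224 variables.
- pigeon clauses: one per pigeon -> 28 clauses
- hole clauses: 8 holes * C(28,2) = 8 * 378 -> 3024 clauses
- functional clauses: 28 pigeons * C(8,2) = 28 * 28 -> 784 clauses
Total clauses = 28 + 3024 + 784 = 3836

3836


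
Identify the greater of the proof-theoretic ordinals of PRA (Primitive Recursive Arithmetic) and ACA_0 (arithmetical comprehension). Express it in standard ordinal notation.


Proof-theoretic ordinal of PRA (Primitive Recursive Arithmetic): omega^omega
Proof-theoretic ordinal of ACA_0 (arithmetical comprehension): epsilon_0
Comparing: omega^omega < epsilon_0.
The larger ordinal is epsilon_0 (from ACA_0 (arithmetical comprehension)).

epsilon_0


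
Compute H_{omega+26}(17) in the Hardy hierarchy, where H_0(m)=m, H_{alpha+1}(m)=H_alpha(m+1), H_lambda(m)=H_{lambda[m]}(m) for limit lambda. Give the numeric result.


H_{omega+26}(17):
Unwind the 26 successor steps: H_{omega+26}(17) = H_omega(17+26) = H_omega(43).
H_omega(m) = H_m(m) = m + m = 2m.
Result = 2 * 43 = 86

86


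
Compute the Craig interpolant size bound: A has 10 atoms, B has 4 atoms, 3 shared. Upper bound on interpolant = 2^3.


Shared atoms = 3
Craig interpolant size bound = 2^3
= 8

8


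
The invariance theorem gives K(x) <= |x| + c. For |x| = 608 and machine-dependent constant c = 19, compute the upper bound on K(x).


K(x) <= |x| + c = 608 + 19 = 627

627


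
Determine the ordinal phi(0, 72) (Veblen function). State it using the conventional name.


phi(0, 72):
phi(0, beta) = omega^beta by definition.
phi(0, 72) = omega^72

omega^72


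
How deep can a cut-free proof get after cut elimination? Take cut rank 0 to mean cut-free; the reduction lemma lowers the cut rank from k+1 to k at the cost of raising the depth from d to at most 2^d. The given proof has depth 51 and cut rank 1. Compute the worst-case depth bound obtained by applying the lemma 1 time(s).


Each rank reduction sends depth d to at most 2^d; cut rank r needs r reductions.
2_0(51) = 51
2_1(51) = 2^51 = 2251799813685248
Cut-free depth bound = 2251799813685248

2251799813685248


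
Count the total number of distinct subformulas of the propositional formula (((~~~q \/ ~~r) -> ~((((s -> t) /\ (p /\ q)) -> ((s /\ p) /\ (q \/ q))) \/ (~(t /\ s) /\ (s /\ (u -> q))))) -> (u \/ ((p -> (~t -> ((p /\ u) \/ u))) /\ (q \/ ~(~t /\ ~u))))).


Formula: (((~~~q \/ ~~r) -> ~((((s -> t) /\ (p /\ q)) -> ((s /\ p) /\ (q \/ q))) \/ (~(t /\ s) /\ (s /\ (u -> q))))) -> (u \/ ((p -> (~t -> ((p /\ u) \/ u))) /\ (q \/ ~(~t /\ ~u)))))
Subformulas found:
  1. r
  2. p
  3. q
  4. u
  5. s
  6. t
  7. ~t
  8. ~u
  9. ~r
  10. ~q
  11. ~~r
  12. ~~q
  13. ~~~q
  14. (p /\ u)
  15. (u -> q)
  16. (p /\ q)
  17. (s /\ p)
  18. (s -> t)
  19. (t /\ s)
  20. (q \/ q)
  21. ~(t /\ s)
  22. (~t /\ ~u)
  23. ~(~t /\ ~u)
  24. (~~~q \/ ~~r)
  25. ((p /\ u) \/ u)
  26. (s /\ (u -> q))
  27. (q \/ ~(~t /\ ~u))
  28. ((s -> t) /\ (p /\ q))
  29. ((s /\ p) /\ (q \/ q))
  30. (~t -> ((p /\ u) \/ u))
  31. (p -> (~t -> ((p /\ u) \/ u)))
  32. (~(t /\ s) /\ (s /\ (u -> q)))
  33. (((s -> t) /\ (p /\ q)) -> ((s /\ p) /\ (q \/ q)))
  34. ((p -> (~t -> ((p /\ u) \/ u))) /\ (q \/ ~(~t /\ ~u)))
  35. (u \/ ((p -> (~t -> ((p /\ u) \/ u))) /\ (q \/ ~(~t /\ ~u))))
  36. ((((s -> t) /\ (p /\ q)) -> ((s /\ p) /\ (q \/ q))) \/ (~(t /\ s) /\ (s /\ (u -> q))))
  37. ~((((s -> t) /\ (p /\ q)) -> ((s /\ p) /\ (q \/ q))) \/ (~(t /\ s) /\ (s /\ (u -> q))))
  38. ((~~~q \/ ~~r) -> ~((((s -> t) /\ (p /\ q)) -> ((s /\ p) /\ (q \/ q))) \/ (~(t /\ s) /\ (s /\ (u -> q)))))
  39. (((~~~q \/ ~~r) -> ~((((s -> t) /\ (p /\ q)) -> ((s /\ p) /\ (q \/ q))) \/ (~(t /\ s) /\ (s /\ (u -> q))))) -> (u \/ ((p -> (~t -> ((p /\ u) \/ u))) /\ (q \/ ~(~t /\ ~u)))))
Total distinct subformulas = 39

39


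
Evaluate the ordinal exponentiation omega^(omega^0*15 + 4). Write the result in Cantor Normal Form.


omega^(omega^0*15 + 4):
omega^0 = 1, so the exponent is 15 + 4 = 19 (finite ordinal addition).
Result = omega^19, already a single CNF term.

omega^19


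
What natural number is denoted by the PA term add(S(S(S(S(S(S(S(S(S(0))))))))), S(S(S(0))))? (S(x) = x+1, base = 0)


add(S^9(0), S^3(0)):
S^9(0) = 9
S^3(0) = 3
9 + 3 = 12

12


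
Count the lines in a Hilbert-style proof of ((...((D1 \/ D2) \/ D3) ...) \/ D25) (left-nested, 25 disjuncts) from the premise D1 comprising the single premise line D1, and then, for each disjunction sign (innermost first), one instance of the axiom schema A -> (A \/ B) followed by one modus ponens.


Building the left-nested 25-ary disjunction from D1:
- 1 premise line (D1)
- 25 disjuncts means 24 disjunction signs; each needs 1 axiom instance + 1 MP = 2 lines: 2 * 24 = 48
Total = 1 + 48 = 49 lines.

49


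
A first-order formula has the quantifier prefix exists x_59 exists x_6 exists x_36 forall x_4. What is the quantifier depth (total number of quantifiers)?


Quantifier prefix has 4 quantifier symbols.
Quantifier depth = 4

4


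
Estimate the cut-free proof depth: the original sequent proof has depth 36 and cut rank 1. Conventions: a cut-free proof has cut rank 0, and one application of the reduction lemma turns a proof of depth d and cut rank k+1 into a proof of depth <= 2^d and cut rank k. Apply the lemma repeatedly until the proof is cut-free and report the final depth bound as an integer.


Each rank reduction sends depth d to at most 2^d; cut rank r needs r reductions.
2_0(36) = 36
2_1(36) = 2^36 = 68719476736
Cut-free depth bound = 68719476736

68719476736


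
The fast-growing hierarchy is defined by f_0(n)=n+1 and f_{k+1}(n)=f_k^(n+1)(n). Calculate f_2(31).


f_2(31) = f_1^32(31)
f_1(m) = 2m + 1.
Iterating: f_1^k(n) = 2^k*(n+1) - 1.
f_2(31) = 2^32*(31+1) - 1 = 4294967296*32 - 1 = 137438953471

137438953471


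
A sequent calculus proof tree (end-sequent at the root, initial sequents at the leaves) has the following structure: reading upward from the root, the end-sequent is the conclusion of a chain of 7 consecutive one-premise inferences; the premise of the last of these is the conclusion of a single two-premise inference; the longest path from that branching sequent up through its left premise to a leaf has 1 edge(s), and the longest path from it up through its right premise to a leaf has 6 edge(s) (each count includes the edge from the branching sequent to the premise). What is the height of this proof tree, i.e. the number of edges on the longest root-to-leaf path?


Longest path through the left premise: 1 edges (measured from the branching sequent)
Longest path through the right premise: 6 edges
Height of the subtree rooted at the branching sequent: max(1, 6) = 6
The branching sequent sits 7 edges above the root (the chain of one-premise inferences), so height = 6 + 7 = 13

13


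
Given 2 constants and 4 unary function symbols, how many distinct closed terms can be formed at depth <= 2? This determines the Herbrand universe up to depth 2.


Herbrand terms by depth:
Depth 0: 2 constants
Depth 1: 8 new terms (running total: 10)
Depth 2: 32 new terms (running total: 42)
Total distinct ground terms = 42

42


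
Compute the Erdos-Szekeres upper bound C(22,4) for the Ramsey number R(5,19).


R(5,19) <= C(5+19-2, 5-1) = C(22, 4)
C(22, 4) = 22! / (4! * 18!)
= 7315

7315


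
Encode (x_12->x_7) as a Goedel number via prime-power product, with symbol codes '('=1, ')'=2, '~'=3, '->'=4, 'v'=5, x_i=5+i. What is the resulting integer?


Formula: (x_12->x_7)
Symbol codes: [1, 17, 4, 12, 2]
Primes: [2, 3, 5, 7, 11]
p_1^1 = 2^1 = 2
p_2^17 = 3^17 = 129140163
p_3^4 = 5^4 = 625
p_4^12 = 7^12 = 13841287201
p_5^2 = 11^2 = 121
Product = 270354245396626756653750

270354245396626756653750


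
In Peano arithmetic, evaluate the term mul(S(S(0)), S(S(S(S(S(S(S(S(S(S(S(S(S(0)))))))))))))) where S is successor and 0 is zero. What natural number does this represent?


mul(S^2(0), S^13(0)):
S^2(0) = 2
S^13(0) = 13
2 * 13 = 26

26


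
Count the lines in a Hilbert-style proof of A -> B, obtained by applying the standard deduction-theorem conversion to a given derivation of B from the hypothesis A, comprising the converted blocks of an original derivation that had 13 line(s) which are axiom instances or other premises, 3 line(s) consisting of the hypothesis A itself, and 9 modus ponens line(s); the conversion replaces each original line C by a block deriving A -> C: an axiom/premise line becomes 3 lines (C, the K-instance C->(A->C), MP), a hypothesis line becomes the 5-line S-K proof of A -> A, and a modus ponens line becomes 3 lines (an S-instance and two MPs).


Deduction-theorem conversion, block by block:
- 13 axiom/premise lines -> 3 lines each = 39
- 3 hypothesis lines -> 5 lines each (identity proof A->A) = 15
- 9 MP lines -> 3 lines each (S-instance, MP, MP) = 27
Total = 39 + 15 + 27 = 81 lines.

81


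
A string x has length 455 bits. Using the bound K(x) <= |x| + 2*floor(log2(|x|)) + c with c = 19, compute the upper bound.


floor(log2(455)) = 8
2 * 8 = 16
K(x) <= 455 + 16 + 19 = 490

490


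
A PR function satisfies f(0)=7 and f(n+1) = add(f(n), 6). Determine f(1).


f(0) = 7
f(1) = add(f(0), 6) = add(7, 6) = 13


13


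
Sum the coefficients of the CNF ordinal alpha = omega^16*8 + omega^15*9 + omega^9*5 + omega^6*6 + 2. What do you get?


CNF: omega^16*8 + omega^15*9 + omega^9*5 + omega^6*6 + 2
Coefficients: 8 + 9 + 5 + 6 + 2 = 30

30


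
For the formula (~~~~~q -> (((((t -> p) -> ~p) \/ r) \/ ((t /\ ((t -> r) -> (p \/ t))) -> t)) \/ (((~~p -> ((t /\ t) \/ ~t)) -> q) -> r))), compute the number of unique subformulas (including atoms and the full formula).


Formula: (~~~~~q -> (((((t -> p) -> ~p) \/ r) \/ ((t /\ ((t -> r) -> (p \/ t))) -> t)) \/ (((~~p -> ((t /\ t) \/ ~t)) -> q) -> r)))
Subformulas found:
  1. r
  2. q
  3. t
  4. p
  5. ~t
  6. ~p
  7. ~q
  8. ~~p
  9. ~~q
  10. ~~~q
  11. ~~~~q
  12. ~~~~~q
  13. (t -> p)
  14. (t /\ t)
  15. (p \/ t)
  16. (t -> r)
  17. ((t /\ t) \/ ~t)
  18. ((t -> p) -> ~p)
  19. ((t -> r) -> (p \/ t))
  20. (((t -> p) -> ~p) \/ r)
  21. (~~p -> ((t /\ t) \/ ~t))
  22. (t /\ ((t -> r) -> (p \/ t)))
  23. ((~~p -> ((t /\ t) \/ ~t)) -> q)
  24. ((t /\ ((t -> r) -> (p \/ t))) -> t)
  25. (((~~p -> ((t /\ t) \/ ~t)) -> q) -> r)
  26. ((((t -> p) -> ~p) \/ r) \/ ((t /\ ((t -> r) -> (p \/ t))) -> t))
  27. (((((t -> p) -> ~p) \/ r) \/ ((t /\ ((t -> r) -> (p \/ t))) -> t)) \/ (((~~p -> ((t /\ t) \/ ~t)) -> q) -> r))
  28. (~~~~~q -> (((((t -> p) -> ~p) \/ r) \/ ((t /\ ((t -> r) -> (p \/ t))) -> t)) \/ (((~~p -> ((t /\ t) \/ ~t)) -> q) -> r)))
Total distinct subformulas = 28

28


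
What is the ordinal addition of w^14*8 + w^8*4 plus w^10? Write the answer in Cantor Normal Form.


Ordinal addition (w^14*8 + w^8*4) + w^10:
alpha's leading term has exponent 14 > beta's exponent 10, so it survives.
alpha's tail term has exponent 8 < beta's exponent 10, so it is absorbed by beta.
In ordinal addition, any term followed by a strictly larger-exponent term is absorbed.
Result = w^14*8 + w^10

w^14*8 + w^10


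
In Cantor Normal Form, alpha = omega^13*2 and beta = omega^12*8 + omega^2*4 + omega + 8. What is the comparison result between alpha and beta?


Compare term by term from highest exponent:
alpha = omega^13*2
beta = omega^12*8 + omega^2*4 + omega + 8
Term 1: alpha has omega^13*2, beta has omega^12*8
Term 2: alpha has omega^0*0, beta has omega^2*4
Term 3: alpha has omega^0*0, beta has omega^1*1
Term 4: alpha has omega^0*0, beta has omega^0*8
Result: alpha > beta

alpha > beta


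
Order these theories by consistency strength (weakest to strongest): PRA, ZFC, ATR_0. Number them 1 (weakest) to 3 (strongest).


Ordering by consistency strength:
1. PRA
2. ATR_0
3. ZFC


PRA=1, ZFC=3, ATR_0=2


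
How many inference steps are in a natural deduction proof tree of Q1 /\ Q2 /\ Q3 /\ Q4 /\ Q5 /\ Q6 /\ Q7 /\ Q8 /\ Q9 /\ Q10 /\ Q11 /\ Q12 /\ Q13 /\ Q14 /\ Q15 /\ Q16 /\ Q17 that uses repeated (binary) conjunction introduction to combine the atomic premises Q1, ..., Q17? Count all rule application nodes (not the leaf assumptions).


The target conjunction has 17 conjuncts, i.e. 16 binary /\ connectives.
Each conjunction-intro joins two pieces, so 17 atoms require 17-1 = 16 applications.
Total inference nodes = 16

16


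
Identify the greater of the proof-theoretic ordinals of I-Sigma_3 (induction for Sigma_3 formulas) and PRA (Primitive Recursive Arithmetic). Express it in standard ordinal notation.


Proof-theoretic ordinal of I-Sigma_3 (induction for Sigma_3 formulas): omega^(omega^(omega^omega))
Proof-theoretic ordinal of PRA (Primitive Recursive Arithmetic): omega^omega
Comparing: omega^omega < omega^(omega^(omega^omega)).
The larger ordinal is omega^(omega^(omega^omega)) (from I-Sigma_3 (induction for Sigma_3 formulas)).

omega^(omega^(omega^omega))


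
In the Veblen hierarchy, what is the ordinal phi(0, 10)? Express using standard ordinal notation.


phi(0, 10):
phi(0, beta) = omega^beta by definition.
phi(0, 10) = omega^10

omega^10


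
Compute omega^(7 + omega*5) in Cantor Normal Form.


omega^(7 + omega*5):
In ordinal addition a term is absorbed by a following term of strictly larger exponent: 0 < 1, so 7 + omega*5 = omega*5.
omega raised to a CNF ordinal is a single CNF term: Result = omega^(omega*5)

omega^(omega*5)


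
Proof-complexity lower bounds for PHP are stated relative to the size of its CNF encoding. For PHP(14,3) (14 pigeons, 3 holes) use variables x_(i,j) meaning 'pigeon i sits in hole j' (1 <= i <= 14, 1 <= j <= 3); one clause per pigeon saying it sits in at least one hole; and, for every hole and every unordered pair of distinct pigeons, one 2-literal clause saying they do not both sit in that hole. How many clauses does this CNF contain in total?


PHP(14,3): 14 pigeons, 3 holes, 14*3 = 42 variables.
- pigeon clauses: one per pigeon -> 14 clauses
- hole clauses: 3 holes * C(14,2) = 3 * 91 -> 273 clauses
Total clauses = 14 + 273 = 287

287


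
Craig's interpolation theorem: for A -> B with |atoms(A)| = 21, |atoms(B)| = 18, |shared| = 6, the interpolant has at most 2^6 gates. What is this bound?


Shared atoms = 6
Craig interpolant size bound = 2^6
= 64

64


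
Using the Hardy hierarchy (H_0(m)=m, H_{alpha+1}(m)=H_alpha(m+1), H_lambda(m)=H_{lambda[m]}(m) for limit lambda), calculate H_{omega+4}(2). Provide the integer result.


H_{omega+4}(2):
Unwind the 4 successor steps: H_{omega+4}(2) = H_omega(2+4) = H_omega(6).
H_omega(m) = H_m(m) = m + m = 2m.
Result = 2 * 6 = 12

12


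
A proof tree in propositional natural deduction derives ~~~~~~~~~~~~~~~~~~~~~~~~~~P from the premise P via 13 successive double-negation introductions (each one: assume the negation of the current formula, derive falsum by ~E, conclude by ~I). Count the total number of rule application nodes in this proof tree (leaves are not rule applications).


Each double-negation introduction (from C infer ~~C) uses 2 inference nodes: one ~E (C and ~C give falsum) and one ~I (discharge ~C).
13 double negations = 13 * 2 = 26 inference nodes.

26


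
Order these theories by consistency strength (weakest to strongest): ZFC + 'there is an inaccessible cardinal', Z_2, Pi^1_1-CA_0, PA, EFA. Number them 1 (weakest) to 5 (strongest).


Ordering by consistency strength:
1. EFA
2. PA
3. Pi^1_1-CA_0
4. Z_2
5. ZFC + 'there is an inaccessible cardinal'


ZFC + 'there is an inaccessible cardinal'=5, Z_2=4, Pi^1_1-CA_0=3, PA=2, EFA=1


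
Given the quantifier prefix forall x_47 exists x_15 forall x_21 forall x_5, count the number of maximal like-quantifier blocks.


Alternations = 2.
Blocks = alternations + 1 = 3

3


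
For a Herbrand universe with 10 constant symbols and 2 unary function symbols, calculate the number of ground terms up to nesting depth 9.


Herbrand terms by depth:
Depth 0: 10 constants
Depth 1: 20 new terms (running total: 30)
Depth 2: 40 new terms (running total: 70)
Depth 3: 80 new terms (running total: 150)
Depth 4: 160 new terms (running total: 310)
Depth 5: 320 new terms (running total: 630)
Depth 6: 640 new terms (running total: 1270)
Depth 7: 1280 new terms (running total: 2550)
Depth 8: 2560 new terms (running total: 5110)
Depth 9: 5120 new terms (running total: 10230)
Total distinct ground terms = 10230

10230


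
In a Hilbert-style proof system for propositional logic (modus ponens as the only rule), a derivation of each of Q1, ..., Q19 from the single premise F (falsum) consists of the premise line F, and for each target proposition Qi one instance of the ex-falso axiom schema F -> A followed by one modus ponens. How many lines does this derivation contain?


Ex falso, line by line:
- 1 premise line (F)
- 19 targets, each needing 1 axiom instance (F -> Qi) + 1 MP = 2 lines: 2 * 19 = 38
Total = 1 + 38 = 39 lines.

39


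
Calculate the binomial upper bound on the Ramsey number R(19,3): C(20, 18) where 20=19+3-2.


R(19,3) <= C(19+3-2, 19-1) = C(20, 18)
C(20, 18) = 20! / (18! * 2!)
= 190

190


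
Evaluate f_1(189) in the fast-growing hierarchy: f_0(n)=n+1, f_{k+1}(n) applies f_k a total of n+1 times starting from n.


f_1(189) = f_0^190(189)
f_0 adds 1 each time, applied 190 times.
f_1(189) = 189 + 190 = 379

379


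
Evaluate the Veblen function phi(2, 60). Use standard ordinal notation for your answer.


phi(2, 60):
phi(2, beta) = zeta_beta (the beta-th zeta number, fixed point of epsilon).
phi(2, 60) = zeta_60

zeta_60


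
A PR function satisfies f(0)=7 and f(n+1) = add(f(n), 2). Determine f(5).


f(0) = 7
f(1) = add(f(0), 2) = add(7, 2) = 9
f(2) = add(f(1), 2) = add(9, 2) = 11
f(3) = add(f(2), 2) = add(11, 2) = 13
f(4) = add(f(3), 2) = add(13, 2) = 15
f(5) = add(f(4), 2) = add(15, 2) = 17


17


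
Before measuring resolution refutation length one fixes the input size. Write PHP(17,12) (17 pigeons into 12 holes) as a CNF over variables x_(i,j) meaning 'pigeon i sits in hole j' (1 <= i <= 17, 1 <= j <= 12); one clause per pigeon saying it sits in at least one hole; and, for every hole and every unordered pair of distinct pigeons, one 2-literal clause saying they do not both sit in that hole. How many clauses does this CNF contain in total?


PHP(17,12): 17 pigeons, 12 holes, 17*12 = 204 variables.
- pigeon clauses: one per pigeon -> 17 clauses
- hole clauses: 12 holes * C(17,2) = 12 * 136 -> 1632 clauses
Total clauses = 17 + 1632 = 1649

1649


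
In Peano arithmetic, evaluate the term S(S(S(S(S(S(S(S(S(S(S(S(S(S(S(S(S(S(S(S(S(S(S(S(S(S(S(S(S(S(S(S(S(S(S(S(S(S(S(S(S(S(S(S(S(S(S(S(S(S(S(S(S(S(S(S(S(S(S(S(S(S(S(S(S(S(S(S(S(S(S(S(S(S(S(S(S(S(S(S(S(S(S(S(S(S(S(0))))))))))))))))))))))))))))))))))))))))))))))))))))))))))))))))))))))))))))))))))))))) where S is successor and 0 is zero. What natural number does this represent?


Counting successors applied to 0:
87 applications of S to 0 = 87

87


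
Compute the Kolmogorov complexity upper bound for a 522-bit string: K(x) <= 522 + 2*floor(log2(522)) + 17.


floor(log2(522)) = 9
2 * 9 = 18
K(x) <= 522 + 18 + 17 = 557

557


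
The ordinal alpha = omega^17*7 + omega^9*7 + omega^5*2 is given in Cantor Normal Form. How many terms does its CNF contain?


CNF: omega^17*7 + omega^9*7 + omega^5*2
Count the summands separated by '+':
  term 1: omega^17*7
  term 2: omega^9*7
  term 3: omega^5*2
Total terms = 3

3


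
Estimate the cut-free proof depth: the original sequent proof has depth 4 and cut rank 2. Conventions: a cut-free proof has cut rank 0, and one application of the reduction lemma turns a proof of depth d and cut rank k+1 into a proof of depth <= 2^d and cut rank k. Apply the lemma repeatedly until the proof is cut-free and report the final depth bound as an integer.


Each rank reduction sends depth d to at most 2^d; cut rank r needs r reductions.
2_0(4) = 4
2_1(4) = 2^4 = 16
2_2(4) = 2^16 = 65536
Cut-free depth bound = 65536

65536


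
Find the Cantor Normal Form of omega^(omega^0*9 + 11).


omega^(omega^0*9 + 11):
omega^0 = 1, so the exponent is 9 + 11 = 20 (finite ordinal addition).
Result = omega^20, already a single CNF term.

omega^20


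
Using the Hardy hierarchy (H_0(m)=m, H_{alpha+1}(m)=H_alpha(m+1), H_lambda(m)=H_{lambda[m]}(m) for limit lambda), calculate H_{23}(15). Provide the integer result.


H_23(15):
For finite ordinals k, H_k(n) = n + k (each successor step adds 1).
H_23(15) = 15 + 23 = 38

38


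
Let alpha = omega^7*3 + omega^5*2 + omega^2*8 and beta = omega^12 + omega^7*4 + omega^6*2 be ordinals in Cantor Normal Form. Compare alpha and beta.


Compare term by term from highest exponent:
alpha = omega^7*3 + omega^5*2 + omega^2*8
beta = omega^12 + omega^7*4 + omega^6*2
Term 1: alpha has omega^7*3, beta has omega^12*1
Term 2: alpha has omega^5*2, beta has omega^7*4
Term 3: alpha has omega^2*8, beta has omega^6*2
Result: alpha < beta

alpha < beta


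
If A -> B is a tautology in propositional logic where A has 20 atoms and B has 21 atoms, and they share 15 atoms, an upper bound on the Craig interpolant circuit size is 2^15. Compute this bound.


Shared atoms = 15
Craig interpolant size bound = 2^15
= 32768

32768


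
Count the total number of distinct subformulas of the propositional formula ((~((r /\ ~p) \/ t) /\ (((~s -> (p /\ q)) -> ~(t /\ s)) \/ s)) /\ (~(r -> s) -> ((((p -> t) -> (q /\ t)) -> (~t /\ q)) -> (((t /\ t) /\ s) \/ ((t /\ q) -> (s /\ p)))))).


Formula: ((~((r /\ ~p) \/ t) /\ (((~s -> (p /\ q)) -> ~(t /\ s)) \/ s)) /\ (~(r -> s) -> ((((p -> t) -> (q /\ t)) -> (~t /\ q)) -> (((t /\ t) /\ s) \/ ((t /\ q) -> (s /\ p))))))
Subformulas found:
  1. r
  2. p
  3. q
  4. s
  5. t
  6. ~t
  7. ~p
  8. ~s
  9. (p /\ q)
  10. (q /\ t)
  11. (t /\ q)
  12. (s /\ p)
  13. (t /\ t)
  14. (p -> t)
  15. (t /\ s)
  16. (r -> s)
  17. (~t /\ q)
  18. ~(t /\ s)
  19. (r /\ ~p)
  20. ~(r -> s)
  21. ((t /\ t) /\ s)
  22. ((r /\ ~p) \/ t)
  23. (~s -> (p /\ q))
  24. ~((r /\ ~p) \/ t)
  25. ((t /\ q) -> (s /\ p))
  26. ((p -> t) -> (q /\ t))
  27. ((~s -> (p /\ q)) -> ~(t /\ s))
  28. (((p -> t) -> (q /\ t)) -> (~t /\ q))
  29. (((~s -> (p /\ q)) -> ~(t /\ s)) \/ s)
  30. (((t /\ t) /\ s) \/ ((t /\ q) -> (s /\ p)))
  31. (~((r /\ ~p) \/ t) /\ (((~s -> (p /\ q)) -> ~(t /\ s)) \/ s))
  32. ((((p -> t) -> (q /\ t)) -> (~t /\ q)) -> (((t /\ t) /\ s) \/ ((t /\ q) -> (s /\ p))))
  33. (~(r -> s) -> ((((p -> t) -> (q /\ t)) -> (~t /\ q)) -> (((t /\ t) /\ s) \/ ((t /\ q) -> (s /\ p)))))
  34. ((~((r /\ ~p) \/ t) /\ (((~s -> (p /\ q)) -> ~(t /\ s)) \/ s)) /\ (~(r -> s) -> ((((p -> t) -> (q /\ t)) -> (~t /\ q)) -> (((t /\ t) /\ s) \/ ((t /\ q) -> (s /\ p))))))
Total distinct subformulas = 34

34


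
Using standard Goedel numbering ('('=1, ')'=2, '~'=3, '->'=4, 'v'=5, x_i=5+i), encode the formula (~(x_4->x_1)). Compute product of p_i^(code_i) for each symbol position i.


Formula: (~(x_4->x_1))
Symbol codes: [1, 3, 1, 9, 4, 6, 2, 2]
Primes: [2, 3, 5, 7, 11, 13, 17, 19]
p_1^1 = 2^1 = 2
p_2^3 = 3^3 = 27
p_3^1 = 5^1 = 5
p_4^9 = 7^9 = 40353607
p_5^4 = 11^4 = 14641
p_6^6 = 13^6 = 4826809
p_7^2 = 17^2 = 289
p_8^2 = 19^2 = 361
Product = 80330787307053805053421890

80330787307053805053421890


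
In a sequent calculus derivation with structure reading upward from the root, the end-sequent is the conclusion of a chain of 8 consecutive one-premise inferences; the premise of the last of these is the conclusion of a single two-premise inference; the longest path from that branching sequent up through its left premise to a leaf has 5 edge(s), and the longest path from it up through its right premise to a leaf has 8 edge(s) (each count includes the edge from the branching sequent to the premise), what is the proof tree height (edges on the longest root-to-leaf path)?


Longest path through the left premise: 5 edges (measured from the branching sequent)
Longest path through the right premise: 8 edges
Height of the subtree rooted at the branching sequent: max(5, 8) = 8
The branching sequent sits 8 edges above the root (the chain of one-premise inferences), so height = 8 + 8 = 16

16


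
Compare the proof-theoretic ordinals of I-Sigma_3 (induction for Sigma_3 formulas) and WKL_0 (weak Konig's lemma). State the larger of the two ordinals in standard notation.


Proof-theoretic ordinal of I-Sigma_3 (induction for Sigma_3 formulas): omega^(omega^(omega^omega))
Proof-theoretic ordinal of WKL_0 (weak Konig's lemma): omega^omega
Comparing: omega^omega < omega^(omega^(omega^omega)).
The larger ordinal is omega^(omega^(omega^omega)) (from I-Sigma_3 (induction for Sigma_3 formulas)).

omega^(omega^(omega^omega))


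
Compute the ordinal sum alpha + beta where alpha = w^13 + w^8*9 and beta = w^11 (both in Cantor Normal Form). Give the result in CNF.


Ordinal addition (w^13 + w^8*9) + w^11:
alpha's leading term has exponent 13 > beta's exponent 11, so it survives.
alpha's tail term has exponent 8 < beta's exponent 11, so it is absorbed by beta.
In ordinal addition, any term followed by a strictly larger-exponent term is absorbed.
Result = w^13 + w^11

w^13 + w^11


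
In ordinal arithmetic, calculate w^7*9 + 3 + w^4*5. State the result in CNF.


Ordinal addition (w^7*9 + 3) + w^4*5:
alpha's leading term has exponent 7 > beta's exponent 4, so it survives.
alpha's tail term has exponent 0 < beta's exponent 4, so it is absorbed by beta.
In ordinal addition, any term followed by a strictly larger-exponent term is absorbed.
Result = w^7*9 + w^4*5

w^7*9 + w^4*5


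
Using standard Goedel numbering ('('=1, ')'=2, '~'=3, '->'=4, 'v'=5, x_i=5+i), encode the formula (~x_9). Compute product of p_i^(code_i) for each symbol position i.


Formula: (~x_9)
Symbol codes: [1, 3, 14, 2]
Primes: [2, 3, 5, 7]
p_1^1 = 2^1 = 2
p_2^3 = 3^3 = 27
p_3^14 = 5^14 = 6103515625
p_4^2 = 7^2 = 49
Product = 16149902343750

16149902343750


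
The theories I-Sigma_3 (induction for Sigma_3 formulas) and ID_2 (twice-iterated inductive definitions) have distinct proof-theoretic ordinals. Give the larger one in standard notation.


Proof-theoretic ordinal of I-Sigma_3 (induction for Sigma_3 formulas): omega^(omega^(omega^omega))
Proof-theoretic ordinal of ID_2 (twice-iterated inductive definitions): psi_0(epsilon_{Omega_2+1})
Comparing: omega^(omega^(omega^omega)) < psi_0(epsilon_{Omega_2+1}).
The larger ordinal is psi_0(epsilon_{Omega_2+1}) (from ID_2 (twice-iterated inductive definitions)).

psi_0(epsilon_{Omega_2+1})


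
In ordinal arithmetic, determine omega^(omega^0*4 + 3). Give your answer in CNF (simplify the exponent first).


omega^(omega^0*4 + 3):
omega^0 = 1, so the exponent is 4 + 3 = 7 (finite ordinal addition).
Result = omega^7, already a single CNF term.

omega^7


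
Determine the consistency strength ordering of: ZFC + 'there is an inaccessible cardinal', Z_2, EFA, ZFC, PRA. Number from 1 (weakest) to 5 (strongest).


Ordering by consistency strength:
1. EFA
2. PRA
3. Z_2
4. ZFC
5. ZFC + 'there is an inaccessible cardinal'


ZFC + 'there is an inaccessible cardinal'=5, Z_2=3, EFA=1, ZFC=4, PRA=2


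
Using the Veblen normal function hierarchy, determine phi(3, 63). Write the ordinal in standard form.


phi(3, 63):
phi(3, beta) = eta_beta (the beta-th eta number, fixed point of zeta).
phi(3, 63) = eta_63

eta_63


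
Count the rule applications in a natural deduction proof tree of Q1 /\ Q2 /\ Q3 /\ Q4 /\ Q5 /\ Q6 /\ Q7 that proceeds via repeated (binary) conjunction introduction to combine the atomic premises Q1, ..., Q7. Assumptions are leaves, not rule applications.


The target conjunction has 7 conjuncts, i.e. 6 binary /\ connectives.
Each conjunction-intro joins two pieces, so 7 atoms require 7-1 = 6 applications.
Total inference nodes = 6

6


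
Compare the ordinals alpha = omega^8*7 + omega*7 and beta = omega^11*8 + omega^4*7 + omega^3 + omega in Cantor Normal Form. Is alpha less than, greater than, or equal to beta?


Compare term by term from highest exponent:
alpha = omega^8*7 + omega*7
beta = omega^11*8 + omega^4*7 + omega^3 + omega
Term 1: alpha has omega^8*7, beta has omega^11*8
Term 2: alpha has omega^1*7, beta has omega^4*7
Term 3: alpha has omega^0*0, beta has omega^3*1
Term 4: alpha has omega^0*0, beta has omega^1*1
Result: alpha < beta

alpha < beta


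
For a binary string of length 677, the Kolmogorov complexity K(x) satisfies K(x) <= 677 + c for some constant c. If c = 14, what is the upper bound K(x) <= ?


K(x) <= |x| + c = 677 + 14 = 691

691


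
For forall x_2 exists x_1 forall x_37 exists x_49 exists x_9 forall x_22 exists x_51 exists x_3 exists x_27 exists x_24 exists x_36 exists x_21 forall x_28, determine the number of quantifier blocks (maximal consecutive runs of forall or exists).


Alternations = 6.
Blocks = alternations + 1 = 7

7


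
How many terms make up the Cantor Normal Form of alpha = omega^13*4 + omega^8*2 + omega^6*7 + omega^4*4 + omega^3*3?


CNF: omega^13*4 + omega^8*2 + omega^6*7 + omega^4*4 + omega^3*3
Count the summands separated by '+':
  term 1: omega^13*4
  term 2: omega^8*2
  term 3: omega^6*7
  term 4: omega^4*4
  term 5: omega^3*3
Total terms = 5

5


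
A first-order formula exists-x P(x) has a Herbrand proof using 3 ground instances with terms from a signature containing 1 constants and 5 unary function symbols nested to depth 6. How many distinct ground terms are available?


Herbrand terms by depth:
Depth 0: 1 constants
Depth 1: 5 new terms (running total: 6)
Depth 2: 25 new terms (running total: 31)
Depth 3: 125 new terms (running total: 156)
Depth 4: 625 new terms (running total: 781)
Depth 5: 3125 new terms (running total: 3906)
Depth 6: 15625 new terms (running total: 19531)
Total distinct ground terms = 19531

19531
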